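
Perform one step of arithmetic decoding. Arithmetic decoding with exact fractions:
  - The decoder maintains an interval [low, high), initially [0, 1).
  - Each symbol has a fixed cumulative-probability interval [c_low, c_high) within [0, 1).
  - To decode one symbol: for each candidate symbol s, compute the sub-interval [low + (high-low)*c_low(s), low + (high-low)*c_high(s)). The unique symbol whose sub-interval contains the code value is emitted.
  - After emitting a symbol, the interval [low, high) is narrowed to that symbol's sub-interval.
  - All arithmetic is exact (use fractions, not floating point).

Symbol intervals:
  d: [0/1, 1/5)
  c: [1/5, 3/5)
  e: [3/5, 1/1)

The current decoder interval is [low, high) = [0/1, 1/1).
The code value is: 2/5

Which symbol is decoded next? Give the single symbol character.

Interval width = high − low = 1/1 − 0/1 = 1/1
Scaled code = (code − low) / width = (2/5 − 0/1) / 1/1 = 2/5
  d: [0/1, 1/5) 
  c: [1/5, 3/5) ← scaled code falls here ✓
  e: [3/5, 1/1) 

Answer: c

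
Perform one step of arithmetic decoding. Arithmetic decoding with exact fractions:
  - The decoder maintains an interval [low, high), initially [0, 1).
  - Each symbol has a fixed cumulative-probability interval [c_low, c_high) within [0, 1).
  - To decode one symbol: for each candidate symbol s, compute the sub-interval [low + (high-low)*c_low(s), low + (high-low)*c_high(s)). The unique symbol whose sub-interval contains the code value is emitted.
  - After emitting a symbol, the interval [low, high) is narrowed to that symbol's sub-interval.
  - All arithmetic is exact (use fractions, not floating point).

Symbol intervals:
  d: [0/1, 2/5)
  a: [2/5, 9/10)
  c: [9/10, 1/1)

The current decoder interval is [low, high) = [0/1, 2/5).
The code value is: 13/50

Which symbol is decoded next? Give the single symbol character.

Interval width = high − low = 2/5 − 0/1 = 2/5
Scaled code = (code − low) / width = (13/50 − 0/1) / 2/5 = 13/20
  d: [0/1, 2/5) 
  a: [2/5, 9/10) ← scaled code falls here ✓
  c: [9/10, 1/1) 

Answer: a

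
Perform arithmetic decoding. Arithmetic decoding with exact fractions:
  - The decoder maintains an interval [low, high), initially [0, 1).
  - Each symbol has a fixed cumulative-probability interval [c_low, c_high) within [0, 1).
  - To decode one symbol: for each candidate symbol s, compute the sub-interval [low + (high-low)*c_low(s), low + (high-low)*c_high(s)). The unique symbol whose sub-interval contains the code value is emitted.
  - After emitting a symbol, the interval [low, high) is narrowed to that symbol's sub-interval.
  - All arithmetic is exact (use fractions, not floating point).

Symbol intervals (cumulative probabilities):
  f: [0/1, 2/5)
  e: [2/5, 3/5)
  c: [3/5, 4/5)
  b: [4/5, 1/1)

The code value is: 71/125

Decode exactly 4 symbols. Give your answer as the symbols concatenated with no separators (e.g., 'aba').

Answer: ebfe

Derivation:
Step 1: interval [0/1, 1/1), width = 1/1 - 0/1 = 1/1
  'f': [0/1 + 1/1*0/1, 0/1 + 1/1*2/5) = [0/1, 2/5)
  'e': [0/1 + 1/1*2/5, 0/1 + 1/1*3/5) = [2/5, 3/5) <- contains code 71/125
  'c': [0/1 + 1/1*3/5, 0/1 + 1/1*4/5) = [3/5, 4/5)
  'b': [0/1 + 1/1*4/5, 0/1 + 1/1*1/1) = [4/5, 1/1)
  emit 'e', narrow to [2/5, 3/5)
Step 2: interval [2/5, 3/5), width = 3/5 - 2/5 = 1/5
  'f': [2/5 + 1/5*0/1, 2/5 + 1/5*2/5) = [2/5, 12/25)
  'e': [2/5 + 1/5*2/5, 2/5 + 1/5*3/5) = [12/25, 13/25)
  'c': [2/5 + 1/5*3/5, 2/5 + 1/5*4/5) = [13/25, 14/25)
  'b': [2/5 + 1/5*4/5, 2/5 + 1/5*1/1) = [14/25, 3/5) <- contains code 71/125
  emit 'b', narrow to [14/25, 3/5)
Step 3: interval [14/25, 3/5), width = 3/5 - 14/25 = 1/25
  'f': [14/25 + 1/25*0/1, 14/25 + 1/25*2/5) = [14/25, 72/125) <- contains code 71/125
  'e': [14/25 + 1/25*2/5, 14/25 + 1/25*3/5) = [72/125, 73/125)
  'c': [14/25 + 1/25*3/5, 14/25 + 1/25*4/5) = [73/125, 74/125)
  'b': [14/25 + 1/25*4/5, 14/25 + 1/25*1/1) = [74/125, 3/5)
  emit 'f', narrow to [14/25, 72/125)
Step 4: interval [14/25, 72/125), width = 72/125 - 14/25 = 2/125
  'f': [14/25 + 2/125*0/1, 14/25 + 2/125*2/5) = [14/25, 354/625)
  'e': [14/25 + 2/125*2/5, 14/25 + 2/125*3/5) = [354/625, 356/625) <- contains code 71/125
  'c': [14/25 + 2/125*3/5, 14/25 + 2/125*4/5) = [356/625, 358/625)
  'b': [14/25 + 2/125*4/5, 14/25 + 2/125*1/1) = [358/625, 72/125)
  emit 'e', narrow to [354/625, 356/625)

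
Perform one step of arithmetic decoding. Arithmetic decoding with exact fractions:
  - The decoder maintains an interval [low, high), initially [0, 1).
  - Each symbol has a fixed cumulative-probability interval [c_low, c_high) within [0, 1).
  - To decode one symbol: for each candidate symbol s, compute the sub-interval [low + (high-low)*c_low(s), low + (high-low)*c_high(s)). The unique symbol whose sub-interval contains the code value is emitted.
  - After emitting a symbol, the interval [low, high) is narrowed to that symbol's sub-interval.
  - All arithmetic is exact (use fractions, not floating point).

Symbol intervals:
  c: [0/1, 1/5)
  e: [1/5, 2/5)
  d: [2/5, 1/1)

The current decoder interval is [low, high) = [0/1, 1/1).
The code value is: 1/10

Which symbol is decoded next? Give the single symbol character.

Interval width = high − low = 1/1 − 0/1 = 1/1
Scaled code = (code − low) / width = (1/10 − 0/1) / 1/1 = 1/10
  c: [0/1, 1/5) ← scaled code falls here ✓
  e: [1/5, 2/5) 
  d: [2/5, 1/1) 

Answer: c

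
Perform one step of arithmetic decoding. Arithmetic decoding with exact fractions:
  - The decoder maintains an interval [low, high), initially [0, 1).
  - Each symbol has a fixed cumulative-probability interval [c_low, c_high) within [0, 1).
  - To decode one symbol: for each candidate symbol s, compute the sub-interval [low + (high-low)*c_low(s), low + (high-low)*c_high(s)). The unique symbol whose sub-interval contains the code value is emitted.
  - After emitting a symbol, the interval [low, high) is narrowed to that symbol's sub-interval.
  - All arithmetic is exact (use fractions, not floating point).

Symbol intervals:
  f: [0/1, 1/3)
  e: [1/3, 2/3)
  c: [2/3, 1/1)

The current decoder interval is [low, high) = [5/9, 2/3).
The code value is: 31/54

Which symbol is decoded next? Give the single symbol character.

Interval width = high − low = 2/3 − 5/9 = 1/9
Scaled code = (code − low) / width = (31/54 − 5/9) / 1/9 = 1/6
  f: [0/1, 1/3) ← scaled code falls here ✓
  e: [1/3, 2/3) 
  c: [2/3, 1/1) 

Answer: f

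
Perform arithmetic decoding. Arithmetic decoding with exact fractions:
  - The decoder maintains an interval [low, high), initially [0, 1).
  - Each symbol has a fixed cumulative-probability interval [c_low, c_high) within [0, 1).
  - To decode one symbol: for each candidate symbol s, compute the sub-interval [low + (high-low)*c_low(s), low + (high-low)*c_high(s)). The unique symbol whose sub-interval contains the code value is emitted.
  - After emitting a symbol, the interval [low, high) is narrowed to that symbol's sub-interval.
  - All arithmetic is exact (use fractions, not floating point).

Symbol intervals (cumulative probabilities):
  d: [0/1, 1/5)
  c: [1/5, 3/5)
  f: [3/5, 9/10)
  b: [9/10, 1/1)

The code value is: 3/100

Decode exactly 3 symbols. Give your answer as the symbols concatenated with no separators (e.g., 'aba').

Step 1: interval [0/1, 1/1), width = 1/1 - 0/1 = 1/1
  'd': [0/1 + 1/1*0/1, 0/1 + 1/1*1/5) = [0/1, 1/5) <- contains code 3/100
  'c': [0/1 + 1/1*1/5, 0/1 + 1/1*3/5) = [1/5, 3/5)
  'f': [0/1 + 1/1*3/5, 0/1 + 1/1*9/10) = [3/5, 9/10)
  'b': [0/1 + 1/1*9/10, 0/1 + 1/1*1/1) = [9/10, 1/1)
  emit 'd', narrow to [0/1, 1/5)
Step 2: interval [0/1, 1/5), width = 1/5 - 0/1 = 1/5
  'd': [0/1 + 1/5*0/1, 0/1 + 1/5*1/5) = [0/1, 1/25) <- contains code 3/100
  'c': [0/1 + 1/5*1/5, 0/1 + 1/5*3/5) = [1/25, 3/25)
  'f': [0/1 + 1/5*3/5, 0/1 + 1/5*9/10) = [3/25, 9/50)
  'b': [0/1 + 1/5*9/10, 0/1 + 1/5*1/1) = [9/50, 1/5)
  emit 'd', narrow to [0/1, 1/25)
Step 3: interval [0/1, 1/25), width = 1/25 - 0/1 = 1/25
  'd': [0/1 + 1/25*0/1, 0/1 + 1/25*1/5) = [0/1, 1/125)
  'c': [0/1 + 1/25*1/5, 0/1 + 1/25*3/5) = [1/125, 3/125)
  'f': [0/1 + 1/25*3/5, 0/1 + 1/25*9/10) = [3/125, 9/250) <- contains code 3/100
  'b': [0/1 + 1/25*9/10, 0/1 + 1/25*1/1) = [9/250, 1/25)
  emit 'f', narrow to [3/125, 9/250)

Answer: ddf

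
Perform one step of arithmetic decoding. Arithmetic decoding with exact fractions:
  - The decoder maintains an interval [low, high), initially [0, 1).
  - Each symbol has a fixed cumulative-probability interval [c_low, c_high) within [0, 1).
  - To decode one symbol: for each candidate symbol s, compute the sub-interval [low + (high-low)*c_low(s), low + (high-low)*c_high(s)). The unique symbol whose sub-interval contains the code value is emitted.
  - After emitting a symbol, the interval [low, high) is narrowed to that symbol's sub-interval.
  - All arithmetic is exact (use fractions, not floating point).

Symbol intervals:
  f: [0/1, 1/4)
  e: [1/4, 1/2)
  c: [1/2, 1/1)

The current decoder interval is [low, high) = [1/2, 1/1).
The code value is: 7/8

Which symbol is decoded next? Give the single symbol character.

Interval width = high − low = 1/1 − 1/2 = 1/2
Scaled code = (code − low) / width = (7/8 − 1/2) / 1/2 = 3/4
  f: [0/1, 1/4) 
  e: [1/4, 1/2) 
  c: [1/2, 1/1) ← scaled code falls here ✓

Answer: c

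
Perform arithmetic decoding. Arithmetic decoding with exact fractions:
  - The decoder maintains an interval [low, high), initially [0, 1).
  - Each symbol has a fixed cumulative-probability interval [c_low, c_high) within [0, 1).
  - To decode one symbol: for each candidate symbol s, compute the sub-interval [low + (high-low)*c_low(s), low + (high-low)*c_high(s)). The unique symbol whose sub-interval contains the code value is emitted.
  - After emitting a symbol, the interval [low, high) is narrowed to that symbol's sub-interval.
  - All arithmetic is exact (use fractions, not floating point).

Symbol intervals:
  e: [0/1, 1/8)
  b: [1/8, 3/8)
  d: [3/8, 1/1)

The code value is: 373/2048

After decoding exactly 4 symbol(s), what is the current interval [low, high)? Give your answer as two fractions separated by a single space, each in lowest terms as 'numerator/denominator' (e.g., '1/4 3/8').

Step 1: interval [0/1, 1/1), width = 1/1 - 0/1 = 1/1
  'e': [0/1 + 1/1*0/1, 0/1 + 1/1*1/8) = [0/1, 1/8)
  'b': [0/1 + 1/1*1/8, 0/1 + 1/1*3/8) = [1/8, 3/8) <- contains code 373/2048
  'd': [0/1 + 1/1*3/8, 0/1 + 1/1*1/1) = [3/8, 1/1)
  emit 'b', narrow to [1/8, 3/8)
Step 2: interval [1/8, 3/8), width = 3/8 - 1/8 = 1/4
  'e': [1/8 + 1/4*0/1, 1/8 + 1/4*1/8) = [1/8, 5/32)
  'b': [1/8 + 1/4*1/8, 1/8 + 1/4*3/8) = [5/32, 7/32) <- contains code 373/2048
  'd': [1/8 + 1/4*3/8, 1/8 + 1/4*1/1) = [7/32, 3/8)
  emit 'b', narrow to [5/32, 7/32)
Step 3: interval [5/32, 7/32), width = 7/32 - 5/32 = 1/16
  'e': [5/32 + 1/16*0/1, 5/32 + 1/16*1/8) = [5/32, 21/128)
  'b': [5/32 + 1/16*1/8, 5/32 + 1/16*3/8) = [21/128, 23/128)
  'd': [5/32 + 1/16*3/8, 5/32 + 1/16*1/1) = [23/128, 7/32) <- contains code 373/2048
  emit 'd', narrow to [23/128, 7/32)
Step 4: interval [23/128, 7/32), width = 7/32 - 23/128 = 5/128
  'e': [23/128 + 5/128*0/1, 23/128 + 5/128*1/8) = [23/128, 189/1024) <- contains code 373/2048
  'b': [23/128 + 5/128*1/8, 23/128 + 5/128*3/8) = [189/1024, 199/1024)
  'd': [23/128 + 5/128*3/8, 23/128 + 5/128*1/1) = [199/1024, 7/32)
  emit 'e', narrow to [23/128, 189/1024)

Answer: 23/128 189/1024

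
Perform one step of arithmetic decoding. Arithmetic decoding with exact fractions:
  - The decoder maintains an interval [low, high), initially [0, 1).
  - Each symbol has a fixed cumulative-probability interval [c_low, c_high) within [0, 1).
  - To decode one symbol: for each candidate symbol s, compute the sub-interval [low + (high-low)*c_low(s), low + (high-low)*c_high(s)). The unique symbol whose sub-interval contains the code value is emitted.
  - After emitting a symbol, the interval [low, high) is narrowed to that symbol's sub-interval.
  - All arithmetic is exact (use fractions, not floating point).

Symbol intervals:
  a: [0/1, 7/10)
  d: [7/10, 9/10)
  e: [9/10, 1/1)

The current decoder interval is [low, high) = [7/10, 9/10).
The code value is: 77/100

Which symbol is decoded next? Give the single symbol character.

Interval width = high − low = 9/10 − 7/10 = 1/5
Scaled code = (code − low) / width = (77/100 − 7/10) / 1/5 = 7/20
  a: [0/1, 7/10) ← scaled code falls here ✓
  d: [7/10, 9/10) 
  e: [9/10, 1/1) 

Answer: a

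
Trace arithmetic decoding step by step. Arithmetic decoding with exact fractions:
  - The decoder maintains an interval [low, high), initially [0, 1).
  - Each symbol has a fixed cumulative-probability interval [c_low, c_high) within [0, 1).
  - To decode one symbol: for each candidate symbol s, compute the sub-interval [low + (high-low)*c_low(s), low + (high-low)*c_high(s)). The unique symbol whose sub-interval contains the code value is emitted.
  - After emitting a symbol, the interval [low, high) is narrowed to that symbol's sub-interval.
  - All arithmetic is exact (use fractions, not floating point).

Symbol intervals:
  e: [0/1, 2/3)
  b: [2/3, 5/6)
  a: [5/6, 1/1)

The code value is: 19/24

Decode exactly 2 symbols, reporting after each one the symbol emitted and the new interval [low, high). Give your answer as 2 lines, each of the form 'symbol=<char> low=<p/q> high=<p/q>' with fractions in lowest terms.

Answer: symbol=b low=2/3 high=5/6
symbol=b low=7/9 high=29/36

Derivation:
Step 1: interval [0/1, 1/1), width = 1/1 - 0/1 = 1/1
  'e': [0/1 + 1/1*0/1, 0/1 + 1/1*2/3) = [0/1, 2/3)
  'b': [0/1 + 1/1*2/3, 0/1 + 1/1*5/6) = [2/3, 5/6) <- contains code 19/24
  'a': [0/1 + 1/1*5/6, 0/1 + 1/1*1/1) = [5/6, 1/1)
  emit 'b', narrow to [2/3, 5/6)
Step 2: interval [2/3, 5/6), width = 5/6 - 2/3 = 1/6
  'e': [2/3 + 1/6*0/1, 2/3 + 1/6*2/3) = [2/3, 7/9)
  'b': [2/3 + 1/6*2/3, 2/3 + 1/6*5/6) = [7/9, 29/36) <- contains code 19/24
  'a': [2/3 + 1/6*5/6, 2/3 + 1/6*1/1) = [29/36, 5/6)
  emit 'b', narrow to [7/9, 29/36)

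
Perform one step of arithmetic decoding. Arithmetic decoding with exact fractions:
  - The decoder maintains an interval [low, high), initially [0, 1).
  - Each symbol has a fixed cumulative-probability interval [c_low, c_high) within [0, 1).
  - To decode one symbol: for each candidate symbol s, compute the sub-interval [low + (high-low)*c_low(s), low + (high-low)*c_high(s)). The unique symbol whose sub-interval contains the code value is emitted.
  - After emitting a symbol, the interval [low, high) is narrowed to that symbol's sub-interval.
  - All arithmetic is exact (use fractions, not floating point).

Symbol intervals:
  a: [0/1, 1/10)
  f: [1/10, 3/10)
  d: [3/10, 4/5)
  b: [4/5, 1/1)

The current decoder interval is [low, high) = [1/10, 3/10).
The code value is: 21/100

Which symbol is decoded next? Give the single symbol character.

Interval width = high − low = 3/10 − 1/10 = 1/5
Scaled code = (code − low) / width = (21/100 − 1/10) / 1/5 = 11/20
  a: [0/1, 1/10) 
  f: [1/10, 3/10) 
  d: [3/10, 4/5) ← scaled code falls here ✓
  b: [4/5, 1/1) 

Answer: d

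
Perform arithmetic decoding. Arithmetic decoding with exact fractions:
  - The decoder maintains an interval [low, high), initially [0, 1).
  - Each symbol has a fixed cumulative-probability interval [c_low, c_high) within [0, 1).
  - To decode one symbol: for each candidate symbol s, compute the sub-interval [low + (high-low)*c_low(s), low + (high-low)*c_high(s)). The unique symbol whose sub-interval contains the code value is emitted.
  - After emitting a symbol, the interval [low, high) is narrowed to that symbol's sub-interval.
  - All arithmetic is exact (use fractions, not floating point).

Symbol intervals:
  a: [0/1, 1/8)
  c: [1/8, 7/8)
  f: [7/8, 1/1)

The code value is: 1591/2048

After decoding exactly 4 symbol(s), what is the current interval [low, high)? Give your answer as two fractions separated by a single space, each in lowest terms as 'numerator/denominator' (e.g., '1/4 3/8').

Step 1: interval [0/1, 1/1), width = 1/1 - 0/1 = 1/1
  'a': [0/1 + 1/1*0/1, 0/1 + 1/1*1/8) = [0/1, 1/8)
  'c': [0/1 + 1/1*1/8, 0/1 + 1/1*7/8) = [1/8, 7/8) <- contains code 1591/2048
  'f': [0/1 + 1/1*7/8, 0/1 + 1/1*1/1) = [7/8, 1/1)
  emit 'c', narrow to [1/8, 7/8)
Step 2: interval [1/8, 7/8), width = 7/8 - 1/8 = 3/4
  'a': [1/8 + 3/4*0/1, 1/8 + 3/4*1/8) = [1/8, 7/32)
  'c': [1/8 + 3/4*1/8, 1/8 + 3/4*7/8) = [7/32, 25/32) <- contains code 1591/2048
  'f': [1/8 + 3/4*7/8, 1/8 + 3/4*1/1) = [25/32, 7/8)
  emit 'c', narrow to [7/32, 25/32)
Step 3: interval [7/32, 25/32), width = 25/32 - 7/32 = 9/16
  'a': [7/32 + 9/16*0/1, 7/32 + 9/16*1/8) = [7/32, 37/128)
  'c': [7/32 + 9/16*1/8, 7/32 + 9/16*7/8) = [37/128, 91/128)
  'f': [7/32 + 9/16*7/8, 7/32 + 9/16*1/1) = [91/128, 25/32) <- contains code 1591/2048
  emit 'f', narrow to [91/128, 25/32)
Step 4: interval [91/128, 25/32), width = 25/32 - 91/128 = 9/128
  'a': [91/128 + 9/128*0/1, 91/128 + 9/128*1/8) = [91/128, 737/1024)
  'c': [91/128 + 9/128*1/8, 91/128 + 9/128*7/8) = [737/1024, 791/1024)
  'f': [91/128 + 9/128*7/8, 91/128 + 9/128*1/1) = [791/1024, 25/32) <- contains code 1591/2048
  emit 'f', narrow to [791/1024, 25/32)

Answer: 791/1024 25/32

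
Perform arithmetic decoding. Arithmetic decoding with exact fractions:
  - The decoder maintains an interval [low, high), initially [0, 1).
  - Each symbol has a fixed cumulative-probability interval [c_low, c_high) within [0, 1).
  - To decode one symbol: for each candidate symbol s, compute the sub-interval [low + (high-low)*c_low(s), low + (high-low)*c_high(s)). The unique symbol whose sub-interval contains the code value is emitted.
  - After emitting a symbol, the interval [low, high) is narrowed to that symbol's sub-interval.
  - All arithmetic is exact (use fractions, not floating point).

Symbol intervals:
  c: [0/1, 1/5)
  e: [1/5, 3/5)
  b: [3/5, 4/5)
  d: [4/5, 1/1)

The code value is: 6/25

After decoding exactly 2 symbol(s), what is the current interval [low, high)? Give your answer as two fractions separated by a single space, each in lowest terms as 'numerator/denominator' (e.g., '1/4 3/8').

Step 1: interval [0/1, 1/1), width = 1/1 - 0/1 = 1/1
  'c': [0/1 + 1/1*0/1, 0/1 + 1/1*1/5) = [0/1, 1/5)
  'e': [0/1 + 1/1*1/5, 0/1 + 1/1*3/5) = [1/5, 3/5) <- contains code 6/25
  'b': [0/1 + 1/1*3/5, 0/1 + 1/1*4/5) = [3/5, 4/5)
  'd': [0/1 + 1/1*4/5, 0/1 + 1/1*1/1) = [4/5, 1/1)
  emit 'e', narrow to [1/5, 3/5)
Step 2: interval [1/5, 3/5), width = 3/5 - 1/5 = 2/5
  'c': [1/5 + 2/5*0/1, 1/5 + 2/5*1/5) = [1/5, 7/25) <- contains code 6/25
  'e': [1/5 + 2/5*1/5, 1/5 + 2/5*3/5) = [7/25, 11/25)
  'b': [1/5 + 2/5*3/5, 1/5 + 2/5*4/5) = [11/25, 13/25)
  'd': [1/5 + 2/5*4/5, 1/5 + 2/5*1/1) = [13/25, 3/5)
  emit 'c', narrow to [1/5, 7/25)

Answer: 1/5 7/25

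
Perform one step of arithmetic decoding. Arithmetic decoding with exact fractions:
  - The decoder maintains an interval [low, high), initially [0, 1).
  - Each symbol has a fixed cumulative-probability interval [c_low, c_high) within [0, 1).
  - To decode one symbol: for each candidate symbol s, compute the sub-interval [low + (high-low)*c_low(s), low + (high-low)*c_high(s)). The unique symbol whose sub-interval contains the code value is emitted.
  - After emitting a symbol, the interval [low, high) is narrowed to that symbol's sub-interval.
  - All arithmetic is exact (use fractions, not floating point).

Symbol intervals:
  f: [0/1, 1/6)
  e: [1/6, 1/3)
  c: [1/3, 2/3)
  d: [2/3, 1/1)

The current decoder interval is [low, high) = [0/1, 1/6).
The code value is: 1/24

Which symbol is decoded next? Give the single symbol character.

Answer: e

Derivation:
Interval width = high − low = 1/6 − 0/1 = 1/6
Scaled code = (code − low) / width = (1/24 − 0/1) / 1/6 = 1/4
  f: [0/1, 1/6) 
  e: [1/6, 1/3) ← scaled code falls here ✓
  c: [1/3, 2/3) 
  d: [2/3, 1/1) 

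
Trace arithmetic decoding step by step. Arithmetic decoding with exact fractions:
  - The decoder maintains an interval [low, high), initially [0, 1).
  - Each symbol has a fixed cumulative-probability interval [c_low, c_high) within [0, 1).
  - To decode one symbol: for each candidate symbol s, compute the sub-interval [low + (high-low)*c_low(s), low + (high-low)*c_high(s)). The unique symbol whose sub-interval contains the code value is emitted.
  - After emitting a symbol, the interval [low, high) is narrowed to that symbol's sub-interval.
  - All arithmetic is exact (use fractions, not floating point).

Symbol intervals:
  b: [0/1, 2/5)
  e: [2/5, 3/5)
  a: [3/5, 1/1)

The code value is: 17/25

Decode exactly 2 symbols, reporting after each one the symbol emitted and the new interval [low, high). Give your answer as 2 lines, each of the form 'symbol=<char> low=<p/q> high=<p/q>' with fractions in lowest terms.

Answer: symbol=a low=3/5 high=1/1
symbol=b low=3/5 high=19/25

Derivation:
Step 1: interval [0/1, 1/1), width = 1/1 - 0/1 = 1/1
  'b': [0/1 + 1/1*0/1, 0/1 + 1/1*2/5) = [0/1, 2/5)
  'e': [0/1 + 1/1*2/5, 0/1 + 1/1*3/5) = [2/5, 3/5)
  'a': [0/1 + 1/1*3/5, 0/1 + 1/1*1/1) = [3/5, 1/1) <- contains code 17/25
  emit 'a', narrow to [3/5, 1/1)
Step 2: interval [3/5, 1/1), width = 1/1 - 3/5 = 2/5
  'b': [3/5 + 2/5*0/1, 3/5 + 2/5*2/5) = [3/5, 19/25) <- contains code 17/25
  'e': [3/5 + 2/5*2/5, 3/5 + 2/5*3/5) = [19/25, 21/25)
  'a': [3/5 + 2/5*3/5, 3/5 + 2/5*1/1) = [21/25, 1/1)
  emit 'b', narrow to [3/5, 19/25)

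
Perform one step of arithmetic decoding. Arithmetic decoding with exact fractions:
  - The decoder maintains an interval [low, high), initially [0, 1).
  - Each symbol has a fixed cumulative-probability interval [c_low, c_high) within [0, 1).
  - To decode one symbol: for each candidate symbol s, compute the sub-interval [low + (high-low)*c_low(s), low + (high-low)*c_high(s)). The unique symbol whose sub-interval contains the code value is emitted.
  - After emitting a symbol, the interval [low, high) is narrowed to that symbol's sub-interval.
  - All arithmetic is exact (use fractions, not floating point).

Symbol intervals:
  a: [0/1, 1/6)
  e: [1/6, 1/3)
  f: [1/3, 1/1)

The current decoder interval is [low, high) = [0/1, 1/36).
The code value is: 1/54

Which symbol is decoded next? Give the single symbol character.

Answer: f

Derivation:
Interval width = high − low = 1/36 − 0/1 = 1/36
Scaled code = (code − low) / width = (1/54 − 0/1) / 1/36 = 2/3
  a: [0/1, 1/6) 
  e: [1/6, 1/3) 
  f: [1/3, 1/1) ← scaled code falls here ✓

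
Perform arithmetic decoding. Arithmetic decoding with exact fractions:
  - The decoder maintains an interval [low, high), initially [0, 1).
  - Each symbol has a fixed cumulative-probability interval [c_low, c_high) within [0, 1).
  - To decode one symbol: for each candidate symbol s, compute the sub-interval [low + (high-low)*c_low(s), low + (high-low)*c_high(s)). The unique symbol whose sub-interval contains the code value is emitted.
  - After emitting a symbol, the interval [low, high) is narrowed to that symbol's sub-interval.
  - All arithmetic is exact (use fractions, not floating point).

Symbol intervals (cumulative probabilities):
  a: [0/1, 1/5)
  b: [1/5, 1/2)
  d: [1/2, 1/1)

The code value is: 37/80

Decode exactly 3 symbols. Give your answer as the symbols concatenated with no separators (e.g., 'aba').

Step 1: interval [0/1, 1/1), width = 1/1 - 0/1 = 1/1
  'a': [0/1 + 1/1*0/1, 0/1 + 1/1*1/5) = [0/1, 1/5)
  'b': [0/1 + 1/1*1/5, 0/1 + 1/1*1/2) = [1/5, 1/2) <- contains code 37/80
  'd': [0/1 + 1/1*1/2, 0/1 + 1/1*1/1) = [1/2, 1/1)
  emit 'b', narrow to [1/5, 1/2)
Step 2: interval [1/5, 1/2), width = 1/2 - 1/5 = 3/10
  'a': [1/5 + 3/10*0/1, 1/5 + 3/10*1/5) = [1/5, 13/50)
  'b': [1/5 + 3/10*1/5, 1/5 + 3/10*1/2) = [13/50, 7/20)
  'd': [1/5 + 3/10*1/2, 1/5 + 3/10*1/1) = [7/20, 1/2) <- contains code 37/80
  emit 'd', narrow to [7/20, 1/2)
Step 3: interval [7/20, 1/2), width = 1/2 - 7/20 = 3/20
  'a': [7/20 + 3/20*0/1, 7/20 + 3/20*1/5) = [7/20, 19/50)
  'b': [7/20 + 3/20*1/5, 7/20 + 3/20*1/2) = [19/50, 17/40)
  'd': [7/20 + 3/20*1/2, 7/20 + 3/20*1/1) = [17/40, 1/2) <- contains code 37/80
  emit 'd', narrow to [17/40, 1/2)

Answer: bdd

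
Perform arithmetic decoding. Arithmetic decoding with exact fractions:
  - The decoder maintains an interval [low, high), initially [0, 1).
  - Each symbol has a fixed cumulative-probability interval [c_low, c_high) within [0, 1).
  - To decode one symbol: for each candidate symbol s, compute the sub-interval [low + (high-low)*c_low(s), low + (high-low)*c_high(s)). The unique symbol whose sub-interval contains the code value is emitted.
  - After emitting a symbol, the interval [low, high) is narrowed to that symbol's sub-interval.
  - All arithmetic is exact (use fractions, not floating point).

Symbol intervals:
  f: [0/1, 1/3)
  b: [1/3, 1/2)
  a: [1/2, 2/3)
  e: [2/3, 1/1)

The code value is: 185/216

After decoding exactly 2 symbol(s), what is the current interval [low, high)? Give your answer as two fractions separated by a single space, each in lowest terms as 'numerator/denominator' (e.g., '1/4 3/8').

Answer: 5/6 8/9

Derivation:
Step 1: interval [0/1, 1/1), width = 1/1 - 0/1 = 1/1
  'f': [0/1 + 1/1*0/1, 0/1 + 1/1*1/3) = [0/1, 1/3)
  'b': [0/1 + 1/1*1/3, 0/1 + 1/1*1/2) = [1/3, 1/2)
  'a': [0/1 + 1/1*1/2, 0/1 + 1/1*2/3) = [1/2, 2/3)
  'e': [0/1 + 1/1*2/3, 0/1 + 1/1*1/1) = [2/3, 1/1) <- contains code 185/216
  emit 'e', narrow to [2/3, 1/1)
Step 2: interval [2/3, 1/1), width = 1/1 - 2/3 = 1/3
  'f': [2/3 + 1/3*0/1, 2/3 + 1/3*1/3) = [2/3, 7/9)
  'b': [2/3 + 1/3*1/3, 2/3 + 1/3*1/2) = [7/9, 5/6)
  'a': [2/3 + 1/3*1/2, 2/3 + 1/3*2/3) = [5/6, 8/9) <- contains code 185/216
  'e': [2/3 + 1/3*2/3, 2/3 + 1/3*1/1) = [8/9, 1/1)
  emit 'a', narrow to [5/6, 8/9)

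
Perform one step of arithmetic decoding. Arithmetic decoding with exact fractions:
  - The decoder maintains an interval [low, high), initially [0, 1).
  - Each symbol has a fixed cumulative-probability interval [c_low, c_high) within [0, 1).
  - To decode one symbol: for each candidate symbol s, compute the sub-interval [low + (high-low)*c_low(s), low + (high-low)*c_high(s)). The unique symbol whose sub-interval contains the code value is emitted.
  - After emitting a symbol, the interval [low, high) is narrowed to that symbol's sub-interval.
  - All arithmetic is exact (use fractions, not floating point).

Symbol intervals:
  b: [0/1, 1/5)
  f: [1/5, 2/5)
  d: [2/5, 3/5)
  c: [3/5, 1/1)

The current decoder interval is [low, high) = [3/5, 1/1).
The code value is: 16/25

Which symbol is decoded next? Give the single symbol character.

Interval width = high − low = 1/1 − 3/5 = 2/5
Scaled code = (code − low) / width = (16/25 − 3/5) / 2/5 = 1/10
  b: [0/1, 1/5) ← scaled code falls here ✓
  f: [1/5, 2/5) 
  d: [2/5, 3/5) 
  c: [3/5, 1/1) 

Answer: b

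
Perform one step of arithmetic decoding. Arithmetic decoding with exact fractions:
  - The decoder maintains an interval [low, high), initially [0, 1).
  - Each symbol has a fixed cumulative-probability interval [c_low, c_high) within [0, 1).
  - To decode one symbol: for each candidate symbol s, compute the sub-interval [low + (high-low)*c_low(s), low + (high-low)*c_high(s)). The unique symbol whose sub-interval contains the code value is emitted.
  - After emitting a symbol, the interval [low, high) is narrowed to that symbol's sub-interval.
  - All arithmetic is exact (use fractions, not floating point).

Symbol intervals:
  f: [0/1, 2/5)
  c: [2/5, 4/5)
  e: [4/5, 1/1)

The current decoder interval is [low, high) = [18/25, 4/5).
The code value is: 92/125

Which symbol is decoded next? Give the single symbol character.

Interval width = high − low = 4/5 − 18/25 = 2/25
Scaled code = (code − low) / width = (92/125 − 18/25) / 2/25 = 1/5
  f: [0/1, 2/5) ← scaled code falls here ✓
  c: [2/5, 4/5) 
  e: [4/5, 1/1) 

Answer: f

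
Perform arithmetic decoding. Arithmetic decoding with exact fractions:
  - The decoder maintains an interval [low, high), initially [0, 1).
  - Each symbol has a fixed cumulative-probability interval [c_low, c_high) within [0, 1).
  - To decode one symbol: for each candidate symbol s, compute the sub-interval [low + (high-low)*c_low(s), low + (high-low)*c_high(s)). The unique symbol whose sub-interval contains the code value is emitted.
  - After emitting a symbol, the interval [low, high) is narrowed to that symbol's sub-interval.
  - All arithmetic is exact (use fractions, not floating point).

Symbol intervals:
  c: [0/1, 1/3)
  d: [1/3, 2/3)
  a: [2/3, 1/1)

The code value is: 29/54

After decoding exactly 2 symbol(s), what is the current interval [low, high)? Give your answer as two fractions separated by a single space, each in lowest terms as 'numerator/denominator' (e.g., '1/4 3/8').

Answer: 4/9 5/9

Derivation:
Step 1: interval [0/1, 1/1), width = 1/1 - 0/1 = 1/1
  'c': [0/1 + 1/1*0/1, 0/1 + 1/1*1/3) = [0/1, 1/3)
  'd': [0/1 + 1/1*1/3, 0/1 + 1/1*2/3) = [1/3, 2/3) <- contains code 29/54
  'a': [0/1 + 1/1*2/3, 0/1 + 1/1*1/1) = [2/3, 1/1)
  emit 'd', narrow to [1/3, 2/3)
Step 2: interval [1/3, 2/3), width = 2/3 - 1/3 = 1/3
  'c': [1/3 + 1/3*0/1, 1/3 + 1/3*1/3) = [1/3, 4/9)
  'd': [1/3 + 1/3*1/3, 1/3 + 1/3*2/3) = [4/9, 5/9) <- contains code 29/54
  'a': [1/3 + 1/3*2/3, 1/3 + 1/3*1/1) = [5/9, 2/3)
  emit 'd', narrow to [4/9, 5/9)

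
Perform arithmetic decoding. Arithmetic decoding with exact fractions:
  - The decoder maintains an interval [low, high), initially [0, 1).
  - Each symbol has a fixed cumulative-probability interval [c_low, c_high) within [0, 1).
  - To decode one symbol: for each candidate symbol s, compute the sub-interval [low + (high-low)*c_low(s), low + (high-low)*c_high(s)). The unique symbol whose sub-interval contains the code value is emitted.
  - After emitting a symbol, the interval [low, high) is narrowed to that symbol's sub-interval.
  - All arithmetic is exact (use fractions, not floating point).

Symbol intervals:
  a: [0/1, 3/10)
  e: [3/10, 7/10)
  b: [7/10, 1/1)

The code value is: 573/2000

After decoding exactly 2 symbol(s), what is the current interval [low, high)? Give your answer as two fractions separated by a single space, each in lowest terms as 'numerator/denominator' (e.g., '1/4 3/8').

Answer: 21/100 3/10

Derivation:
Step 1: interval [0/1, 1/1), width = 1/1 - 0/1 = 1/1
  'a': [0/1 + 1/1*0/1, 0/1 + 1/1*3/10) = [0/1, 3/10) <- contains code 573/2000
  'e': [0/1 + 1/1*3/10, 0/1 + 1/1*7/10) = [3/10, 7/10)
  'b': [0/1 + 1/1*7/10, 0/1 + 1/1*1/1) = [7/10, 1/1)
  emit 'a', narrow to [0/1, 3/10)
Step 2: interval [0/1, 3/10), width = 3/10 - 0/1 = 3/10
  'a': [0/1 + 3/10*0/1, 0/1 + 3/10*3/10) = [0/1, 9/100)
  'e': [0/1 + 3/10*3/10, 0/1 + 3/10*7/10) = [9/100, 21/100)
  'b': [0/1 + 3/10*7/10, 0/1 + 3/10*1/1) = [21/100, 3/10) <- contains code 573/2000
  emit 'b', narrow to [21/100, 3/10)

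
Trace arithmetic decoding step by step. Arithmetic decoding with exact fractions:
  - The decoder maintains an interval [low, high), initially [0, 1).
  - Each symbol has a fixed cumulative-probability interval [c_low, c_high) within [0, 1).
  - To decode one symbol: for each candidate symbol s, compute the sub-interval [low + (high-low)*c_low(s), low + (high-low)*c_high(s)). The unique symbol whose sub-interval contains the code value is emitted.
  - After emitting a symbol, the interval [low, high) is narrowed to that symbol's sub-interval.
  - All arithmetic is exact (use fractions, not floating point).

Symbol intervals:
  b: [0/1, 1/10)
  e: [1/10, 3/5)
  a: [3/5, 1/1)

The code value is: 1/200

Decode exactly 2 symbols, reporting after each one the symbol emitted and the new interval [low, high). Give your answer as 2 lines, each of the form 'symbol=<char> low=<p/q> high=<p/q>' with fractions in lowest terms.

Step 1: interval [0/1, 1/1), width = 1/1 - 0/1 = 1/1
  'b': [0/1 + 1/1*0/1, 0/1 + 1/1*1/10) = [0/1, 1/10) <- contains code 1/200
  'e': [0/1 + 1/1*1/10, 0/1 + 1/1*3/5) = [1/10, 3/5)
  'a': [0/1 + 1/1*3/5, 0/1 + 1/1*1/1) = [3/5, 1/1)
  emit 'b', narrow to [0/1, 1/10)
Step 2: interval [0/1, 1/10), width = 1/10 - 0/1 = 1/10
  'b': [0/1 + 1/10*0/1, 0/1 + 1/10*1/10) = [0/1, 1/100) <- contains code 1/200
  'e': [0/1 + 1/10*1/10, 0/1 + 1/10*3/5) = [1/100, 3/50)
  'a': [0/1 + 1/10*3/5, 0/1 + 1/10*1/1) = [3/50, 1/10)
  emit 'b', narrow to [0/1, 1/100)

Answer: symbol=b low=0/1 high=1/10
symbol=b low=0/1 high=1/100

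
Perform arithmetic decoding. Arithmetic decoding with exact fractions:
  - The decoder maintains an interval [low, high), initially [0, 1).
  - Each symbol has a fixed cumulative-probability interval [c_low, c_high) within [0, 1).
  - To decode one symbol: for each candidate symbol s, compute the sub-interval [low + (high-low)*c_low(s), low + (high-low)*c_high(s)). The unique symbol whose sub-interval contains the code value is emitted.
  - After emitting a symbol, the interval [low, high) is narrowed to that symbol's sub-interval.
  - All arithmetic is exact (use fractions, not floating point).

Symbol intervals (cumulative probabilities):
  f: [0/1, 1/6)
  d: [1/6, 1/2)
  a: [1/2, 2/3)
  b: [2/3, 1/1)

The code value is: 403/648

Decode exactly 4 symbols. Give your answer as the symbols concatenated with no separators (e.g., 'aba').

Answer: abdf

Derivation:
Step 1: interval [0/1, 1/1), width = 1/1 - 0/1 = 1/1
  'f': [0/1 + 1/1*0/1, 0/1 + 1/1*1/6) = [0/1, 1/6)
  'd': [0/1 + 1/1*1/6, 0/1 + 1/1*1/2) = [1/6, 1/2)
  'a': [0/1 + 1/1*1/2, 0/1 + 1/1*2/3) = [1/2, 2/3) <- contains code 403/648
  'b': [0/1 + 1/1*2/3, 0/1 + 1/1*1/1) = [2/3, 1/1)
  emit 'a', narrow to [1/2, 2/3)
Step 2: interval [1/2, 2/3), width = 2/3 - 1/2 = 1/6
  'f': [1/2 + 1/6*0/1, 1/2 + 1/6*1/6) = [1/2, 19/36)
  'd': [1/2 + 1/6*1/6, 1/2 + 1/6*1/2) = [19/36, 7/12)
  'a': [1/2 + 1/6*1/2, 1/2 + 1/6*2/3) = [7/12, 11/18)
  'b': [1/2 + 1/6*2/3, 1/2 + 1/6*1/1) = [11/18, 2/3) <- contains code 403/648
  emit 'b', narrow to [11/18, 2/3)
Step 3: interval [11/18, 2/3), width = 2/3 - 11/18 = 1/18
  'f': [11/18 + 1/18*0/1, 11/18 + 1/18*1/6) = [11/18, 67/108)
  'd': [11/18 + 1/18*1/6, 11/18 + 1/18*1/2) = [67/108, 23/36) <- contains code 403/648
  'a': [11/18 + 1/18*1/2, 11/18 + 1/18*2/3) = [23/36, 35/54)
  'b': [11/18 + 1/18*2/3, 11/18 + 1/18*1/1) = [35/54, 2/3)
  emit 'd', narrow to [67/108, 23/36)
Step 4: interval [67/108, 23/36), width = 23/36 - 67/108 = 1/54
  'f': [67/108 + 1/54*0/1, 67/108 + 1/54*1/6) = [67/108, 101/162) <- contains code 403/648
  'd': [67/108 + 1/54*1/6, 67/108 + 1/54*1/2) = [101/162, 17/27)
  'a': [67/108 + 1/54*1/2, 67/108 + 1/54*2/3) = [17/27, 205/324)
  'b': [67/108 + 1/54*2/3, 67/108 + 1/54*1/1) = [205/324, 23/36)
  emit 'f', narrow to [67/108, 101/162)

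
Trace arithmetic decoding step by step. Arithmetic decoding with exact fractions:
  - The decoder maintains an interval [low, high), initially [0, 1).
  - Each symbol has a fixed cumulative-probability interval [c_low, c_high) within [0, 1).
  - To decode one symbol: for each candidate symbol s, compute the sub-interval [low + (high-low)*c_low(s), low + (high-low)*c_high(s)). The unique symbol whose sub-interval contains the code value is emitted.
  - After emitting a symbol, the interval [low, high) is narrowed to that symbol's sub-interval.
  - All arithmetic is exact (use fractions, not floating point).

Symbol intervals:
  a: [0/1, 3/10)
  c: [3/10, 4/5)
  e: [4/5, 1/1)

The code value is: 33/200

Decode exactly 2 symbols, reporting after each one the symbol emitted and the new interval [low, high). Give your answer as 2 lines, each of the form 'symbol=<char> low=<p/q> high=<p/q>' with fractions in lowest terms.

Step 1: interval [0/1, 1/1), width = 1/1 - 0/1 = 1/1
  'a': [0/1 + 1/1*0/1, 0/1 + 1/1*3/10) = [0/1, 3/10) <- contains code 33/200
  'c': [0/1 + 1/1*3/10, 0/1 + 1/1*4/5) = [3/10, 4/5)
  'e': [0/1 + 1/1*4/5, 0/1 + 1/1*1/1) = [4/5, 1/1)
  emit 'a', narrow to [0/1, 3/10)
Step 2: interval [0/1, 3/10), width = 3/10 - 0/1 = 3/10
  'a': [0/1 + 3/10*0/1, 0/1 + 3/10*3/10) = [0/1, 9/100)
  'c': [0/1 + 3/10*3/10, 0/1 + 3/10*4/5) = [9/100, 6/25) <- contains code 33/200
  'e': [0/1 + 3/10*4/5, 0/1 + 3/10*1/1) = [6/25, 3/10)
  emit 'c', narrow to [9/100, 6/25)

Answer: symbol=a low=0/1 high=3/10
symbol=c low=9/100 high=6/25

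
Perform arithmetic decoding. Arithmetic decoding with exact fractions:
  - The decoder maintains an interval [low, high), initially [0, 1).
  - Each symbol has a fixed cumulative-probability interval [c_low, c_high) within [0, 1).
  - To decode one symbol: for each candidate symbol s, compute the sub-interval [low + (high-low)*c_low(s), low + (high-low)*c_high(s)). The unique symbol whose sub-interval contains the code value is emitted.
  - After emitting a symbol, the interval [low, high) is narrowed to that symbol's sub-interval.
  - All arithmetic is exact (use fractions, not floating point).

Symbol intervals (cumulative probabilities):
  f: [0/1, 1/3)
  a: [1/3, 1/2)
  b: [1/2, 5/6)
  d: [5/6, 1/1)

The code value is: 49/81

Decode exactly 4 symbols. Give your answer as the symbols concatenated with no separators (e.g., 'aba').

Step 1: interval [0/1, 1/1), width = 1/1 - 0/1 = 1/1
  'f': [0/1 + 1/1*0/1, 0/1 + 1/1*1/3) = [0/1, 1/3)
  'a': [0/1 + 1/1*1/3, 0/1 + 1/1*1/2) = [1/3, 1/2)
  'b': [0/1 + 1/1*1/2, 0/1 + 1/1*5/6) = [1/2, 5/6) <- contains code 49/81
  'd': [0/1 + 1/1*5/6, 0/1 + 1/1*1/1) = [5/6, 1/1)
  emit 'b', narrow to [1/2, 5/6)
Step 2: interval [1/2, 5/6), width = 5/6 - 1/2 = 1/3
  'f': [1/2 + 1/3*0/1, 1/2 + 1/3*1/3) = [1/2, 11/18) <- contains code 49/81
  'a': [1/2 + 1/3*1/3, 1/2 + 1/3*1/2) = [11/18, 2/3)
  'b': [1/2 + 1/3*1/2, 1/2 + 1/3*5/6) = [2/3, 7/9)
  'd': [1/2 + 1/3*5/6, 1/2 + 1/3*1/1) = [7/9, 5/6)
  emit 'f', narrow to [1/2, 11/18)
Step 3: interval [1/2, 11/18), width = 11/18 - 1/2 = 1/9
  'f': [1/2 + 1/9*0/1, 1/2 + 1/9*1/3) = [1/2, 29/54)
  'a': [1/2 + 1/9*1/3, 1/2 + 1/9*1/2) = [29/54, 5/9)
  'b': [1/2 + 1/9*1/2, 1/2 + 1/9*5/6) = [5/9, 16/27)
  'd': [1/2 + 1/9*5/6, 1/2 + 1/9*1/1) = [16/27, 11/18) <- contains code 49/81
  emit 'd', narrow to [16/27, 11/18)
Step 4: interval [16/27, 11/18), width = 11/18 - 16/27 = 1/54
  'f': [16/27 + 1/54*0/1, 16/27 + 1/54*1/3) = [16/27, 97/162)
  'a': [16/27 + 1/54*1/3, 16/27 + 1/54*1/2) = [97/162, 65/108)
  'b': [16/27 + 1/54*1/2, 16/27 + 1/54*5/6) = [65/108, 197/324) <- contains code 49/81
  'd': [16/27 + 1/54*5/6, 16/27 + 1/54*1/1) = [197/324, 11/18)
  emit 'b', narrow to [65/108, 197/324)

Answer: bfdb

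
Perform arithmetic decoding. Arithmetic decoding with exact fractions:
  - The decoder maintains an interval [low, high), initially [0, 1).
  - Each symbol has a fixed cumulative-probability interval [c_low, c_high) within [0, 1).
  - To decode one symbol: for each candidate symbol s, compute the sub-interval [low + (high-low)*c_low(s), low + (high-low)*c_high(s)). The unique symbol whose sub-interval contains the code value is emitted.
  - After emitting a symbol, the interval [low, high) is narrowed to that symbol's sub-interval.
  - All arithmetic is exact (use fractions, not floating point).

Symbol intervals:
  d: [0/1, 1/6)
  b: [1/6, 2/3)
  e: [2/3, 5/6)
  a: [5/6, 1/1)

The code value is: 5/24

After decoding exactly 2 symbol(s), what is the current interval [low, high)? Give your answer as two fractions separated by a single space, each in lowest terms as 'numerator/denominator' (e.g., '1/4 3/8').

Step 1: interval [0/1, 1/1), width = 1/1 - 0/1 = 1/1
  'd': [0/1 + 1/1*0/1, 0/1 + 1/1*1/6) = [0/1, 1/6)
  'b': [0/1 + 1/1*1/6, 0/1 + 1/1*2/3) = [1/6, 2/3) <- contains code 5/24
  'e': [0/1 + 1/1*2/3, 0/1 + 1/1*5/6) = [2/3, 5/6)
  'a': [0/1 + 1/1*5/6, 0/1 + 1/1*1/1) = [5/6, 1/1)
  emit 'b', narrow to [1/6, 2/3)
Step 2: interval [1/6, 2/3), width = 2/3 - 1/6 = 1/2
  'd': [1/6 + 1/2*0/1, 1/6 + 1/2*1/6) = [1/6, 1/4) <- contains code 5/24
  'b': [1/6 + 1/2*1/6, 1/6 + 1/2*2/3) = [1/4, 1/2)
  'e': [1/6 + 1/2*2/3, 1/6 + 1/2*5/6) = [1/2, 7/12)
  'a': [1/6 + 1/2*5/6, 1/6 + 1/2*1/1) = [7/12, 2/3)
  emit 'd', narrow to [1/6, 1/4)

Answer: 1/6 1/4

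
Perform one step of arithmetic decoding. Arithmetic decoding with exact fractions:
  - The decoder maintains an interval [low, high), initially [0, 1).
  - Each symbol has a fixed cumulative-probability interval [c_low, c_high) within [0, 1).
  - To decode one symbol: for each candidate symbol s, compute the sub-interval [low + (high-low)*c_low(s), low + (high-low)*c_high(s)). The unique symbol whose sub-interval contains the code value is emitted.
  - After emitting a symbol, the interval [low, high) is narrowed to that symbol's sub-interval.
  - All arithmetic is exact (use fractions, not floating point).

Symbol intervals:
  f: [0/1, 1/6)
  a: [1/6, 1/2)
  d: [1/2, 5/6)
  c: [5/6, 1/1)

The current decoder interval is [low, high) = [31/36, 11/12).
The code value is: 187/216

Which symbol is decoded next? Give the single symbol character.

Interval width = high − low = 11/12 − 31/36 = 1/18
Scaled code = (code − low) / width = (187/216 − 31/36) / 1/18 = 1/12
  f: [0/1, 1/6) ← scaled code falls here ✓
  a: [1/6, 1/2) 
  d: [1/2, 5/6) 
  c: [5/6, 1/1) 

Answer: f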